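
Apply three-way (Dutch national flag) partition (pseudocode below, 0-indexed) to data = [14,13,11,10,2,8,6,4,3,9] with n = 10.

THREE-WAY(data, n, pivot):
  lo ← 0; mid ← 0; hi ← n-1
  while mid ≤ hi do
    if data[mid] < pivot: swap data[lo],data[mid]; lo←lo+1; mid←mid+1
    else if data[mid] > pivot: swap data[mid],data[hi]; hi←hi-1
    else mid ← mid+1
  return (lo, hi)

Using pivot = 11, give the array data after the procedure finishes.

[9,3,10,2,8,6,4,11,13,14]

lo=0 mid=0 hi=9
14>11: swap(0,9), hi=8 ⇒ [9,13,11,10,2,8,6,4,3,14]
9<11: swap(0,0), lo=1 mid=1 ⇒ [9,13,11,10,2,8,6,4,3,14]
13>11: swap(1,8), hi=7 ⇒ [9,3,11,10,2,8,6,4,13,14]
3<11: swap(1,1), lo=2 mid=2 ⇒ [9,3,11,10,2,8,6,4,13,14]
11=11: mid=3
10<11: swap(2,3), lo=3 mid=4 ⇒ [9,3,10,11,2,8,6,4,13,14]
2<11: swap(3,4), lo=4 mid=5 ⇒ [9,3,10,2,11,8,6,4,13,14]
8<11: swap(4,5), lo=5 mid=6 ⇒ [9,3,10,2,8,11,6,4,13,14]
6<11: swap(5,6), lo=6 mid=7 ⇒ [9,3,10,2,8,6,11,4,13,14]
4<11: swap(6,7), lo=7 mid=8 ⇒ [9,3,10,2,8,6,4,11,13,14]
done. lo=7 hi=7; data=[9,3,10,2,8,6,4,11,13,14]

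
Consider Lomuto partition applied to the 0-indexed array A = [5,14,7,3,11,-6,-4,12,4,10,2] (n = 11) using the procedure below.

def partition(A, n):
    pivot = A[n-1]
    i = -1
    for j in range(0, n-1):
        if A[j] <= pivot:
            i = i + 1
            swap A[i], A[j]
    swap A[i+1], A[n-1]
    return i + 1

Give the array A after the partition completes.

pivot=2, i=-1
j=0: 5>2, skip
j=1: 14>2, skip
j=2: 7>2, skip
j=3: 3>2, skip
j=4: 11>2, skip
j=5: -6≤2, i=0, swap(0,5) ⇒ [-6,14,7,3,11,5,-4,12,4,10,2]
j=6: -4≤2, i=1, swap(1,6) ⇒ [-6,-4,7,3,11,5,14,12,4,10,2]
j=7: 12>2, skip
j=8: 4>2, skip
j=9: 10>2, skip
swap(2,10) ⇒ [-6,-4,2,3,11,5,14,12,4,10,7]; return 2

[-6,-4,2,3,11,5,14,12,4,10,7]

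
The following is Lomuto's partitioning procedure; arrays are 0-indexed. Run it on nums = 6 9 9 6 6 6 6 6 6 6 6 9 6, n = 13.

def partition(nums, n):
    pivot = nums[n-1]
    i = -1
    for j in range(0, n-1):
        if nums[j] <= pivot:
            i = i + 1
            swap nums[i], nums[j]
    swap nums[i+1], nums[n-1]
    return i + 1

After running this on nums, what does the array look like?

6 6 6 6 6 6 6 6 6 6 9 9 9

pivot=6, i=-1
j=0: 6≤6, i=0, swap(0,0) ⇒ 6 9 9 6 6 6 6 6 6 6 6 9 6
j=1: 9>6, skip
j=2: 9>6, skip
j=3: 6≤6, i=1, swap(1,3) ⇒ 6 6 9 9 6 6 6 6 6 6 6 9 6
j=4: 6≤6, i=2, swap(2,4) ⇒ 6 6 6 9 9 6 6 6 6 6 6 9 6
j=5: 6≤6, i=3, swap(3,5) ⇒ 6 6 6 6 9 9 6 6 6 6 6 9 6
j=6: 6≤6, i=4, swap(4,6) ⇒ 6 6 6 6 6 9 9 6 6 6 6 9 6
j=7: 6≤6, i=5, swap(5,7) ⇒ 6 6 6 6 6 6 9 9 6 6 6 9 6
j=8: 6≤6, i=6, swap(6,8) ⇒ 6 6 6 6 6 6 6 9 9 6 6 9 6
j=9: 6≤6, i=7, swap(7,9) ⇒ 6 6 6 6 6 6 6 6 9 9 6 9 6
j=10: 6≤6, i=8, swap(8,10) ⇒ 6 6 6 6 6 6 6 6 6 9 9 9 6
j=11: 9>6, skip
swap(9,12) ⇒ 6 6 6 6 6 6 6 6 6 6 9 9 9; return 9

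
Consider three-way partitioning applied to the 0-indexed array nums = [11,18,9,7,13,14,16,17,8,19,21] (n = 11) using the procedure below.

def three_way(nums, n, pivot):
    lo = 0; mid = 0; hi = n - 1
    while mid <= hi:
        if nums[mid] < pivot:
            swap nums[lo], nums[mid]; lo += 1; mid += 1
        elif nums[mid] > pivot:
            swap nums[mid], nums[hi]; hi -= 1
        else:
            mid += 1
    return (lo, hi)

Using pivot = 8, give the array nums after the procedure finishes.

[7,8,9,13,14,16,17,18,19,21,11]

pivot = 8; lo=0, mid=0, hi=10
nums[mid]=11>8: swap nums[0],nums[10]; hi=9 → [21,18,9,7,13,14,16,17,8,19,11]
nums[mid]=21>8: swap nums[0],nums[9]; hi=8 → [19,18,9,7,13,14,16,17,8,21,11]
nums[mid]=19>8: swap nums[0],nums[8]; hi=7 → [8,18,9,7,13,14,16,17,19,21,11]
nums[mid]=8=8: mid=1
nums[mid]=18>8: swap nums[1],nums[7]; hi=6 → [8,17,9,7,13,14,16,18,19,21,11]
nums[mid]=17>8: swap nums[1],nums[6]; hi=5 → [8,16,9,7,13,14,17,18,19,21,11]
nums[mid]=16>8: swap nums[1],nums[5]; hi=4 → [8,14,9,7,13,16,17,18,19,21,11]
nums[mid]=14>8: swap nums[1],nums[4]; hi=3 → [8,13,9,7,14,16,17,18,19,21,11]
nums[mid]=13>8: swap nums[1],nums[3]; hi=2 → [8,7,9,13,14,16,17,18,19,21,11]
nums[mid]=7<8: swap nums[0],nums[1]; lo=1,mid=2 → [7,8,9,13,14,16,17,18,19,21,11]
nums[mid]=9>8: swap nums[2],nums[2]; hi=1 → [7,8,9,13,14,16,17,18,19,21,11]
end: lo=1, hi=1; nums = [7,8,9,13,14,16,17,18,19,21,11]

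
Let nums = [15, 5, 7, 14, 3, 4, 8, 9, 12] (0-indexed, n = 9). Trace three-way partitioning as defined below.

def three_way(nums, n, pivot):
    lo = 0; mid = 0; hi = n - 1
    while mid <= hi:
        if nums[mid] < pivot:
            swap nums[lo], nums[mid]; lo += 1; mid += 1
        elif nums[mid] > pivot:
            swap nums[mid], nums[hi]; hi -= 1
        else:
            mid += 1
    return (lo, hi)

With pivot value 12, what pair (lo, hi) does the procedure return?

pivot = 12; lo=0, mid=0, hi=8
nums[mid]=15>12: swap nums[0],nums[8]; hi=7 → [12, 5, 7, 14, 3, 4, 8, 9, 15]
nums[mid]=12=12: mid=1
nums[mid]=5<12: swap nums[0],nums[1]; lo=1,mid=2 → [5, 12, 7, 14, 3, 4, 8, 9, 15]
nums[mid]=7<12: swap nums[1],nums[2]; lo=2,mid=3 → [5, 7, 12, 14, 3, 4, 8, 9, 15]
nums[mid]=14>12: swap nums[3],nums[7]; hi=6 → [5, 7, 12, 9, 3, 4, 8, 14, 15]
nums[mid]=9<12: swap nums[2],nums[3]; lo=3,mid=4 → [5, 7, 9, 12, 3, 4, 8, 14, 15]
nums[mid]=3<12: swap nums[3],nums[4]; lo=4,mid=5 → [5, 7, 9, 3, 12, 4, 8, 14, 15]
nums[mid]=4<12: swap nums[4],nums[5]; lo=5,mid=6 → [5, 7, 9, 3, 4, 12, 8, 14, 15]
nums[mid]=8<12: swap nums[5],nums[6]; lo=6,mid=7 → [5, 7, 9, 3, 4, 8, 12, 14, 15]
end: lo=6, hi=6; nums = [5, 7, 9, 3, 4, 8, 12, 14, 15]

(6, 6)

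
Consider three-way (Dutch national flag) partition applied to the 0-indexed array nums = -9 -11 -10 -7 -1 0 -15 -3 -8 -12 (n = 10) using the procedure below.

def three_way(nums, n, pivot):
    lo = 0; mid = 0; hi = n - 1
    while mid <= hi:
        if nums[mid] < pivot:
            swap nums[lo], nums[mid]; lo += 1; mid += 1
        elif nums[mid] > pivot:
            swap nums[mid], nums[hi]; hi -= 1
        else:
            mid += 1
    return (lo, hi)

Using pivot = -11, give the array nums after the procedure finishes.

lo=0 mid=0 hi=9
-9>-11: swap(0,9), hi=8 ⇒ -12 -11 -10 -7 -1 0 -15 -3 -8 -9
-12<-11: swap(0,0), lo=1 mid=1 ⇒ -12 -11 -10 -7 -1 0 -15 -3 -8 -9
-11=-11: mid=2
-10>-11: swap(2,8), hi=7 ⇒ -12 -11 -8 -7 -1 0 -15 -3 -10 -9
-8>-11: swap(2,7), hi=6 ⇒ -12 -11 -3 -7 -1 0 -15 -8 -10 -9
-3>-11: swap(2,6), hi=5 ⇒ -12 -11 -15 -7 -1 0 -3 -8 -10 -9
-15<-11: swap(1,2), lo=2 mid=3 ⇒ -12 -15 -11 -7 -1 0 -3 -8 -10 -9
-7>-11: swap(3,5), hi=4 ⇒ -12 -15 -11 0 -1 -7 -3 -8 -10 -9
0>-11: swap(3,4), hi=3 ⇒ -12 -15 -11 -1 0 -7 -3 -8 -10 -9
-1>-11: swap(3,3), hi=2 ⇒ -12 -15 -11 -1 0 -7 -3 -8 -10 -9
done. lo=2 hi=2; nums=-12 -15 -11 -1 0 -7 -3 -8 -10 -9

-12 -15 -11 -1 0 -7 -3 -8 -10 -9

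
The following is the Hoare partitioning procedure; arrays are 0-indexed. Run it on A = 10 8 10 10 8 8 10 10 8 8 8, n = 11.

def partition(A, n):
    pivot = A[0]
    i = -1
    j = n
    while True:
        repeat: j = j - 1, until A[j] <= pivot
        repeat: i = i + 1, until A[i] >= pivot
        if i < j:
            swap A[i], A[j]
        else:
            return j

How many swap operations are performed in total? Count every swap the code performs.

pivot = A[0] = 10; i = -1, j = 11
j→10 (A[10]=8≤10), i→0 (A[0]=10≥10); i<j, swap → 8 8 10 10 8 8 10 10 8 8 10
j→9 (A[9]=8≤10), i→2 (A[2]=10≥10); i<j, swap → 8 8 8 10 8 8 10 10 8 10 10
j→8 (A[8]=8≤10), i→3 (A[3]=10≥10); i<j, swap → 8 8 8 8 8 8 10 10 10 10 10
j→7 (A[7]=10≤10), i→6 (A[6]=10≥10); i<j, swap → 8 8 8 8 8 8 10 10 10 10 10
j→6, i→7; i≥j, return j=6. A = 8 8 8 8 8 8 10 10 10 10 10

4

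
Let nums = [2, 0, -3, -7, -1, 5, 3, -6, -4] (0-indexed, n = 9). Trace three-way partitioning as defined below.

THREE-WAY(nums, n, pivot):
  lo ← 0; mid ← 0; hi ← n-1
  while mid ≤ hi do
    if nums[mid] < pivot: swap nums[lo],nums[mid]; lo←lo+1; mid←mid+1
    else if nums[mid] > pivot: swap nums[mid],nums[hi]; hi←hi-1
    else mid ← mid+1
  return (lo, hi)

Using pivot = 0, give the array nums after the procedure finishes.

lo=0 mid=0 hi=8
2>0: swap(0,8), hi=7 ⇒ [-4, 0, -3, -7, -1, 5, 3, -6, 2]
-4<0: swap(0,0), lo=1 mid=1 ⇒ [-4, 0, -3, -7, -1, 5, 3, -6, 2]
0=0: mid=2
-3<0: swap(1,2), lo=2 mid=3 ⇒ [-4, -3, 0, -7, -1, 5, 3, -6, 2]
-7<0: swap(2,3), lo=3 mid=4 ⇒ [-4, -3, -7, 0, -1, 5, 3, -6, 2]
-1<0: swap(3,4), lo=4 mid=5 ⇒ [-4, -3, -7, -1, 0, 5, 3, -6, 2]
5>0: swap(5,7), hi=6 ⇒ [-4, -3, -7, -1, 0, -6, 3, 5, 2]
-6<0: swap(4,5), lo=5 mid=6 ⇒ [-4, -3, -7, -1, -6, 0, 3, 5, 2]
3>0: swap(6,6), hi=5 ⇒ [-4, -3, -7, -1, -6, 0, 3, 5, 2]
done. lo=5 hi=5; nums=[-4, -3, -7, -1, -6, 0, 3, 5, 2]

[-4, -3, -7, -1, -6, 0, 3, 5, 2]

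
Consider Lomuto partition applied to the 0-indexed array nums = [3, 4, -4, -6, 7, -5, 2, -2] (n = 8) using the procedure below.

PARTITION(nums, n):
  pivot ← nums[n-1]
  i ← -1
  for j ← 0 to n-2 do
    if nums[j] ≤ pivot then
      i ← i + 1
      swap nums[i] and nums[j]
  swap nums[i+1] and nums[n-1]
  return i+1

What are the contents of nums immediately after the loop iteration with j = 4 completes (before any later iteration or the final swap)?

pivot = nums[7] = -2; i = -1
j=0: nums[0]=3 > -2 → no swap
j=1: nums[1]=4 > -2 → no swap
j=2: nums[2]=-4 ≤ -2 → i=0, swap nums[0],nums[2] → [-4, 4, 3, -6, 7, -5, 2, -2]
j=3: nums[3]=-6 ≤ -2 → i=1, swap nums[1],nums[3] → [-4, -6, 3, 4, 7, -5, 2, -2]
j=4: nums[4]=7 > -2 → no swap
(after j=4) nums = [-4, -6, 3, 4, 7, -5, 2, -2]

[-4, -6, 3, 4, 7, -5, 2, -2]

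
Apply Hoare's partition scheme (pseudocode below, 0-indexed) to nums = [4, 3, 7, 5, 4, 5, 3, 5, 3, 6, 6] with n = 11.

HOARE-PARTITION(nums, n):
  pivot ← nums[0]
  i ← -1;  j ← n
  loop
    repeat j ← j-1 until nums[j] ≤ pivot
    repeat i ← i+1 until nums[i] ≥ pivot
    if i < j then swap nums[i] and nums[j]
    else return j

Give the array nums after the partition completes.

pivot=4
j stops at 8 (3), i stops at 0 (4); swap ⇒ [3, 3, 7, 5, 4, 5, 3, 5, 4, 6, 6]
j stops at 6 (3), i stops at 2 (7); swap ⇒ [3, 3, 3, 5, 4, 5, 7, 5, 4, 6, 6]
j stops at 4 (4), i stops at 3 (5); swap ⇒ [3, 3, 3, 4, 5, 5, 7, 5, 4, 6, 6]
j stops at 3, i stops at 4; i≥j ⇒ return 3. nums=[3, 3, 3, 4, 5, 5, 7, 5, 4, 6, 6]

[3, 3, 3, 4, 5, 5, 7, 5, 4, 6, 6]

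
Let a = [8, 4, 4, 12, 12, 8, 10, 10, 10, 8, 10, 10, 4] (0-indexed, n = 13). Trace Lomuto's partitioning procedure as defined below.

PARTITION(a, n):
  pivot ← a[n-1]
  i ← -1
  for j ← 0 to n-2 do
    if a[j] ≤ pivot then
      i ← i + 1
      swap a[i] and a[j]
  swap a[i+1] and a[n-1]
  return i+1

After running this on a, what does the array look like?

pivot=4, i=-1
j=0: 8>4, skip
j=1: 4≤4, i=0, swap(0,1) ⇒ [4, 8, 4, 12, 12, 8, 10, 10, 10, 8, 10, 10, 4]
j=2: 4≤4, i=1, swap(1,2) ⇒ [4, 4, 8, 12, 12, 8, 10, 10, 10, 8, 10, 10, 4]
j=3: 12>4, skip
j=4: 12>4, skip
j=5: 8>4, skip
j=6: 10>4, skip
j=7: 10>4, skip
j=8: 10>4, skip
j=9: 8>4, skip
j=10: 10>4, skip
j=11: 10>4, skip
swap(2,12) ⇒ [4, 4, 4, 12, 12, 8, 10, 10, 10, 8, 10, 10, 8]; return 2

[4, 4, 4, 12, 12, 8, 10, 10, 10, 8, 10, 10, 8]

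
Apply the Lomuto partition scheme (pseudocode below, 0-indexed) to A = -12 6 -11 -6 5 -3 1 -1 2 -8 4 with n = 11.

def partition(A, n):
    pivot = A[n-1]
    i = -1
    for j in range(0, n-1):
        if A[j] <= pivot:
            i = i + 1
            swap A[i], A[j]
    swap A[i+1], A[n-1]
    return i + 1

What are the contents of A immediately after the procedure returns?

-12 -11 -6 -3 1 -1 2 -8 4 6 5

pivot = A[10] = 4; i = -1
j=0: A[0]=-12 ≤ 4 → i=0, swap A[0],A[0] (no change) → -12 6 -11 -6 5 -3 1 -1 2 -8 4
j=1: A[1]=6 > 4 → no swap
j=2: A[2]=-11 ≤ 4 → i=1, swap A[1],A[2] → -12 -11 6 -6 5 -3 1 -1 2 -8 4
j=3: A[3]=-6 ≤ 4 → i=2, swap A[2],A[3] → -12 -11 -6 6 5 -3 1 -1 2 -8 4
j=4: A[4]=5 > 4 → no swap
j=5: A[5]=-3 ≤ 4 → i=3, swap A[3],A[5] → -12 -11 -6 -3 5 6 1 -1 2 -8 4
j=6: A[6]=1 ≤ 4 → i=4, swap A[4],A[6] → -12 -11 -6 -3 1 6 5 -1 2 -8 4
j=7: A[7]=-1 ≤ 4 → i=5, swap A[5],A[7] → -12 -11 -6 -3 1 -1 5 6 2 -8 4
j=8: A[8]=2 ≤ 4 → i=6, swap A[6],A[8] → -12 -11 -6 -3 1 -1 2 6 5 -8 4
j=9: A[9]=-8 ≤ 4 → i=7, swap A[7],A[9] → -12 -11 -6 -3 1 -1 2 -8 5 6 4
final swap A[8],A[10] → -12 -11 -6 -3 1 -1 2 -8 4 6 5; return 8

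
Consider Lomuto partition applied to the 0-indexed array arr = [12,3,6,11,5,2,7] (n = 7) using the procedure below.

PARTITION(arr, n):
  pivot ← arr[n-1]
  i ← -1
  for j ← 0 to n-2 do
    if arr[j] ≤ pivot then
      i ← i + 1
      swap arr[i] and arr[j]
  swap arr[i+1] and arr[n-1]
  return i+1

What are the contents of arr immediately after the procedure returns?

pivot=7, i=-1
j=0: 12>7, skip
j=1: 3≤7, i=0, swap(0,1) ⇒ [3,12,6,11,5,2,7]
j=2: 6≤7, i=1, swap(1,2) ⇒ [3,6,12,11,5,2,7]
j=3: 11>7, skip
j=4: 5≤7, i=2, swap(2,4) ⇒ [3,6,5,11,12,2,7]
j=5: 2≤7, i=3, swap(3,5) ⇒ [3,6,5,2,12,11,7]
swap(4,6) ⇒ [3,6,5,2,7,11,12]; return 4

[3,6,5,2,7,11,12]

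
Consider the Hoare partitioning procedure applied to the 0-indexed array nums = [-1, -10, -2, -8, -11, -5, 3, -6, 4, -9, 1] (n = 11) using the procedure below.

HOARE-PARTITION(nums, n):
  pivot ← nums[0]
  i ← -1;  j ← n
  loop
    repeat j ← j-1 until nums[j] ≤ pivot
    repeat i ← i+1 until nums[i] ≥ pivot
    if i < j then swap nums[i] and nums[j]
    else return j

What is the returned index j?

6

pivot = nums[0] = -1; i = -1, j = 11
j→9 (nums[9]=-9≤-1), i→0 (nums[0]=-1≥-1); i<j, swap → [-9, -10, -2, -8, -11, -5, 3, -6, 4, -1, 1]
j→7 (nums[7]=-6≤-1), i→6 (nums[6]=3≥-1); i<j, swap → [-9, -10, -2, -8, -11, -5, -6, 3, 4, -1, 1]
j→6, i→7; i≥j, return j=6. nums = [-9, -10, -2, -8, -11, -5, -6, 3, 4, -1, 1]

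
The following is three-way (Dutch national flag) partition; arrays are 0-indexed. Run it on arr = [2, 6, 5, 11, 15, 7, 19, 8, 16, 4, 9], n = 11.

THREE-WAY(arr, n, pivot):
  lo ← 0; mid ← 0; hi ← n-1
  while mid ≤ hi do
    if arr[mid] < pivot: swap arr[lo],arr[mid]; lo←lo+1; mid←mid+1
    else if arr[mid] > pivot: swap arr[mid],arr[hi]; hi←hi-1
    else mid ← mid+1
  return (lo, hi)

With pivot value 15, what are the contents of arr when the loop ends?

pivot = 15; lo=0, mid=0, hi=10
arr[mid]=2<15: swap arr[0],arr[0]; lo=1,mid=1 → [2, 6, 5, 11, 15, 7, 19, 8, 16, 4, 9]
arr[mid]=6<15: swap arr[1],arr[1]; lo=2,mid=2 → [2, 6, 5, 11, 15, 7, 19, 8, 16, 4, 9]
arr[mid]=5<15: swap arr[2],arr[2]; lo=3,mid=3 → [2, 6, 5, 11, 15, 7, 19, 8, 16, 4, 9]
arr[mid]=11<15: swap arr[3],arr[3]; lo=4,mid=4 → [2, 6, 5, 11, 15, 7, 19, 8, 16, 4, 9]
arr[mid]=15=15: mid=5
arr[mid]=7<15: swap arr[4],arr[5]; lo=5,mid=6 → [2, 6, 5, 11, 7, 15, 19, 8, 16, 4, 9]
arr[mid]=19>15: swap arr[6],arr[10]; hi=9 → [2, 6, 5, 11, 7, 15, 9, 8, 16, 4, 19]
arr[mid]=9<15: swap arr[5],arr[6]; lo=6,mid=7 → [2, 6, 5, 11, 7, 9, 15, 8, 16, 4, 19]
arr[mid]=8<15: swap arr[6],arr[7]; lo=7,mid=8 → [2, 6, 5, 11, 7, 9, 8, 15, 16, 4, 19]
arr[mid]=16>15: swap arr[8],arr[9]; hi=8 → [2, 6, 5, 11, 7, 9, 8, 15, 4, 16, 19]
arr[mid]=4<15: swap arr[7],arr[8]; lo=8,mid=9 → [2, 6, 5, 11, 7, 9, 8, 4, 15, 16, 19]
end: lo=8, hi=8; arr = [2, 6, 5, 11, 7, 9, 8, 4, 15, 16, 19]

[2, 6, 5, 11, 7, 9, 8, 4, 15, 16, 19]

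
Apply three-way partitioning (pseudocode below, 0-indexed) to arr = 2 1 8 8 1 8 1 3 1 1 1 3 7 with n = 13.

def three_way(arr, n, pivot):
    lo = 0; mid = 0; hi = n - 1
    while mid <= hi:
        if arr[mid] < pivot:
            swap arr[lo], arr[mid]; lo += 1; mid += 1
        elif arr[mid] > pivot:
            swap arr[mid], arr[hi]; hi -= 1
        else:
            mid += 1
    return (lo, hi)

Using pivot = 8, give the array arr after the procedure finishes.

pivot = 8; lo=0, mid=0, hi=12
arr[mid]=2<8: swap arr[0],arr[0]; lo=1,mid=1 → 2 1 8 8 1 8 1 3 1 1 1 3 7
arr[mid]=1<8: swap arr[1],arr[1]; lo=2,mid=2 → 2 1 8 8 1 8 1 3 1 1 1 3 7
arr[mid]=8=8: mid=3
arr[mid]=8=8: mid=4
arr[mid]=1<8: swap arr[2],arr[4]; lo=3,mid=5 → 2 1 1 8 8 8 1 3 1 1 1 3 7
arr[mid]=8=8: mid=6
arr[mid]=1<8: swap arr[3],arr[6]; lo=4,mid=7 → 2 1 1 1 8 8 8 3 1 1 1 3 7
arr[mid]=3<8: swap arr[4],arr[7]; lo=5,mid=8 → 2 1 1 1 3 8 8 8 1 1 1 3 7
arr[mid]=1<8: swap arr[5],arr[8]; lo=6,mid=9 → 2 1 1 1 3 1 8 8 8 1 1 3 7
arr[mid]=1<8: swap arr[6],arr[9]; lo=7,mid=10 → 2 1 1 1 3 1 1 8 8 8 1 3 7
arr[mid]=1<8: swap arr[7],arr[10]; lo=8,mid=11 → 2 1 1 1 3 1 1 1 8 8 8 3 7
arr[mid]=3<8: swap arr[8],arr[11]; lo=9,mid=12 → 2 1 1 1 3 1 1 1 3 8 8 8 7
arr[mid]=7<8: swap arr[9],arr[12]; lo=10,mid=13 → 2 1 1 1 3 1 1 1 3 7 8 8 8
end: lo=10, hi=12; arr = 2 1 1 1 3 1 1 1 3 7 8 8 8

2 1 1 1 3 1 1 1 3 7 8 8 8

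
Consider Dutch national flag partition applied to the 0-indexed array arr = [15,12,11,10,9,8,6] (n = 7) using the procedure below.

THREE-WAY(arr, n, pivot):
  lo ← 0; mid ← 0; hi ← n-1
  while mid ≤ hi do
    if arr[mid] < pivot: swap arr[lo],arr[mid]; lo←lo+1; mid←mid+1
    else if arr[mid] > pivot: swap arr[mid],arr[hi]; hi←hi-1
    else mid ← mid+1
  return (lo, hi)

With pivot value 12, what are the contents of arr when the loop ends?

[6,11,10,9,8,12,15]

pivot = 12; lo=0, mid=0, hi=6
arr[mid]=15>12: swap arr[0],arr[6]; hi=5 → [6,12,11,10,9,8,15]
arr[mid]=6<12: swap arr[0],arr[0]; lo=1,mid=1 → [6,12,11,10,9,8,15]
arr[mid]=12=12: mid=2
arr[mid]=11<12: swap arr[1],arr[2]; lo=2,mid=3 → [6,11,12,10,9,8,15]
arr[mid]=10<12: swap arr[2],arr[3]; lo=3,mid=4 → [6,11,10,12,9,8,15]
arr[mid]=9<12: swap arr[3],arr[4]; lo=4,mid=5 → [6,11,10,9,12,8,15]
arr[mid]=8<12: swap arr[4],arr[5]; lo=5,mid=6 → [6,11,10,9,8,12,15]
end: lo=5, hi=5; arr = [6,11,10,9,8,12,15]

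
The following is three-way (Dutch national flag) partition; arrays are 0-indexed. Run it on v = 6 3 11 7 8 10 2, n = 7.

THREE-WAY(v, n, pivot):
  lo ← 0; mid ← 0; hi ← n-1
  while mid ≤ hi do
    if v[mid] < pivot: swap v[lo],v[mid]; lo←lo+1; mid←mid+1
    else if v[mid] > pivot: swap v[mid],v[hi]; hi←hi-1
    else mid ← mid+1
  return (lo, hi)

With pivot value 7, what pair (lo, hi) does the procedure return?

(3, 3)

lo=0 mid=0 hi=6
6<7: swap(0,0), lo=1 mid=1 ⇒ 6 3 11 7 8 10 2
3<7: swap(1,1), lo=2 mid=2 ⇒ 6 3 11 7 8 10 2
11>7: swap(2,6), hi=5 ⇒ 6 3 2 7 8 10 11
2<7: swap(2,2), lo=3 mid=3 ⇒ 6 3 2 7 8 10 11
7=7: mid=4
8>7: swap(4,5), hi=4 ⇒ 6 3 2 7 10 8 11
10>7: swap(4,4), hi=3 ⇒ 6 3 2 7 10 8 11
done. lo=3 hi=3; v=6 3 2 7 10 8 11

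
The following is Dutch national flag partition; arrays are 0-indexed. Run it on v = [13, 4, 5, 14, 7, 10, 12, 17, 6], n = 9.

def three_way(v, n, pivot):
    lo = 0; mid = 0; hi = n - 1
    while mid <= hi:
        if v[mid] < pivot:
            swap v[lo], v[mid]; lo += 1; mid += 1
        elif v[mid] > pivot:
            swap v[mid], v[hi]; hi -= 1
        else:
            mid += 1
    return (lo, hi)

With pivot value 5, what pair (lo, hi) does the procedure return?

lo=0 mid=0 hi=8
13>5: swap(0,8), hi=7 ⇒ [6, 4, 5, 14, 7, 10, 12, 17, 13]
6>5: swap(0,7), hi=6 ⇒ [17, 4, 5, 14, 7, 10, 12, 6, 13]
17>5: swap(0,6), hi=5 ⇒ [12, 4, 5, 14, 7, 10, 17, 6, 13]
12>5: swap(0,5), hi=4 ⇒ [10, 4, 5, 14, 7, 12, 17, 6, 13]
10>5: swap(0,4), hi=3 ⇒ [7, 4, 5, 14, 10, 12, 17, 6, 13]
7>5: swap(0,3), hi=2 ⇒ [14, 4, 5, 7, 10, 12, 17, 6, 13]
14>5: swap(0,2), hi=1 ⇒ [5, 4, 14, 7, 10, 12, 17, 6, 13]
5=5: mid=1
4<5: swap(0,1), lo=1 mid=2 ⇒ [4, 5, 14, 7, 10, 12, 17, 6, 13]
done. lo=1 hi=1; v=[4, 5, 14, 7, 10, 12, 17, 6, 13]

(1, 1)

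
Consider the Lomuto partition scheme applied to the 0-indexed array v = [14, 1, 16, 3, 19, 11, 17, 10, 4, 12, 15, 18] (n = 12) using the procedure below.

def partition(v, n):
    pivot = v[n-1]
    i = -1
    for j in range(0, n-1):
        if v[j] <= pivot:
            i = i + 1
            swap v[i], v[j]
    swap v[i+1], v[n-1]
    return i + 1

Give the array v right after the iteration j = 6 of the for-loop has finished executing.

[14, 1, 16, 3, 11, 17, 19, 10, 4, 12, 15, 18]

pivot = v[11] = 18; i = -1
j=0: v[0]=14 ≤ 18 → i=0, swap v[0],v[0] (no change) → [14, 1, 16, 3, 19, 11, 17, 10, 4, 12, 15, 18]
j=1: v[1]=1 ≤ 18 → i=1, swap v[1],v[1] (no change) → [14, 1, 16, 3, 19, 11, 17, 10, 4, 12, 15, 18]
j=2: v[2]=16 ≤ 18 → i=2, swap v[2],v[2] (no change) → [14, 1, 16, 3, 19, 11, 17, 10, 4, 12, 15, 18]
j=3: v[3]=3 ≤ 18 → i=3, swap v[3],v[3] (no change) → [14, 1, 16, 3, 19, 11, 17, 10, 4, 12, 15, 18]
j=4: v[4]=19 > 18 → no swap
j=5: v[5]=11 ≤ 18 → i=4, swap v[4],v[5] → [14, 1, 16, 3, 11, 19, 17, 10, 4, 12, 15, 18]
j=6: v[6]=17 ≤ 18 → i=5, swap v[5],v[6] → [14, 1, 16, 3, 11, 17, 19, 10, 4, 12, 15, 18]
(after j=6) v = [14, 1, 16, 3, 11, 17, 19, 10, 4, 12, 15, 18]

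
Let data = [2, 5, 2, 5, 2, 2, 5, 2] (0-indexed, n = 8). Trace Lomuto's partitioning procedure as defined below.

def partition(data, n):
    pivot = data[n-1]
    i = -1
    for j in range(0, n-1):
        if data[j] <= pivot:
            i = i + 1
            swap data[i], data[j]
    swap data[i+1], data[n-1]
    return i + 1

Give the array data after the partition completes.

[2, 2, 2, 2, 2, 5, 5, 5]

pivot = data[7] = 2; i = -1
j=0: data[0]=2 ≤ 2 → i=0, swap data[0],data[0] (no change) → [2, 5, 2, 5, 2, 2, 5, 2]
j=1: data[1]=5 > 2 → no swap
j=2: data[2]=2 ≤ 2 → i=1, swap data[1],data[2] → [2, 2, 5, 5, 2, 2, 5, 2]
j=3: data[3]=5 > 2 → no swap
j=4: data[4]=2 ≤ 2 → i=2, swap data[2],data[4] → [2, 2, 2, 5, 5, 2, 5, 2]
j=5: data[5]=2 ≤ 2 → i=3, swap data[3],data[5] → [2, 2, 2, 2, 5, 5, 5, 2]
j=6: data[6]=5 > 2 → no swap
final swap data[4],data[7] → [2, 2, 2, 2, 2, 5, 5, 5]; return 4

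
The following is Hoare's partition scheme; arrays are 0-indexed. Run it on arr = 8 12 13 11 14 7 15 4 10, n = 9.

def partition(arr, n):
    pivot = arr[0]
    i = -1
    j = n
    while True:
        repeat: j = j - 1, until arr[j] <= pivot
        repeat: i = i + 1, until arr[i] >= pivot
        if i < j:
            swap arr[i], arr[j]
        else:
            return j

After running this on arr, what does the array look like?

pivot=8
j stops at 7 (4), i stops at 0 (8); swap ⇒ 4 12 13 11 14 7 15 8 10
j stops at 5 (7), i stops at 1 (12); swap ⇒ 4 7 13 11 14 12 15 8 10
j stops at 1, i stops at 2; i≥j ⇒ return 1. arr=4 7 13 11 14 12 15 8 10

4 7 13 11 14 12 15 8 10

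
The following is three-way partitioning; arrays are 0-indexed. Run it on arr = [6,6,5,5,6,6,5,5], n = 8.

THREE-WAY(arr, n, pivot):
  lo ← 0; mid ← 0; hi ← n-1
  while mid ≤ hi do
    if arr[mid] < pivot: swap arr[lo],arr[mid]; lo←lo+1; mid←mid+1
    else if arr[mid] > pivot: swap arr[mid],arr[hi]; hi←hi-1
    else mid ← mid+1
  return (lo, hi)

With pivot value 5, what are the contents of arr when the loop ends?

[5,5,5,5,6,6,6,6]

pivot = 5; lo=0, mid=0, hi=7
arr[mid]=6>5: swap arr[0],arr[7]; hi=6 → [5,6,5,5,6,6,5,6]
arr[mid]=5=5: mid=1
arr[mid]=6>5: swap arr[1],arr[6]; hi=5 → [5,5,5,5,6,6,6,6]
arr[mid]=5=5: mid=2
arr[mid]=5=5: mid=3
arr[mid]=5=5: mid=4
arr[mid]=6>5: swap arr[4],arr[5]; hi=4 → [5,5,5,5,6,6,6,6]
arr[mid]=6>5: swap arr[4],arr[4]; hi=3 → [5,5,5,5,6,6,6,6]
end: lo=0, hi=3; arr = [5,5,5,5,6,6,6,6]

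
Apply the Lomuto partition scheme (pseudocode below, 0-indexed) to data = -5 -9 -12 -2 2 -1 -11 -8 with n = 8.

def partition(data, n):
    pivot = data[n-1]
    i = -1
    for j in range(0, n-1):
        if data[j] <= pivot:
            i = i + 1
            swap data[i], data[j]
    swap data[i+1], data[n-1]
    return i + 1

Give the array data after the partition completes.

-9 -12 -11 -8 2 -1 -5 -2

pivot = data[7] = -8; i = -1
j=0: data[0]=-5 > -8 → no swap
j=1: data[1]=-9 ≤ -8 → i=0, swap data[0],data[1] → -9 -5 -12 -2 2 -1 -11 -8
j=2: data[2]=-12 ≤ -8 → i=1, swap data[1],data[2] → -9 -12 -5 -2 2 -1 -11 -8
j=3: data[3]=-2 > -8 → no swap
j=4: data[4]=2 > -8 → no swap
j=5: data[5]=-1 > -8 → no swap
j=6: data[6]=-11 ≤ -8 → i=2, swap data[2],data[6] → -9 -12 -11 -2 2 -1 -5 -8
final swap data[3],data[7] → -9 -12 -11 -8 2 -1 -5 -2; return 3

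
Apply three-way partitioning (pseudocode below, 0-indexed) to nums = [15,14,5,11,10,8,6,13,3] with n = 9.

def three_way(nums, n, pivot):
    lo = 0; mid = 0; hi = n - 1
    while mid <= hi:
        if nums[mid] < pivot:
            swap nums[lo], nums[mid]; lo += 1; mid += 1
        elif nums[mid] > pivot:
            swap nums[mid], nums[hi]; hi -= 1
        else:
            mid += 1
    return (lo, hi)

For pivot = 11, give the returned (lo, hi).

lo=0 mid=0 hi=8
15>11: swap(0,8), hi=7 ⇒ [3,14,5,11,10,8,6,13,15]
3<11: swap(0,0), lo=1 mid=1 ⇒ [3,14,5,11,10,8,6,13,15]
14>11: swap(1,7), hi=6 ⇒ [3,13,5,11,10,8,6,14,15]
13>11: swap(1,6), hi=5 ⇒ [3,6,5,11,10,8,13,14,15]
6<11: swap(1,1), lo=2 mid=2 ⇒ [3,6,5,11,10,8,13,14,15]
5<11: swap(2,2), lo=3 mid=3 ⇒ [3,6,5,11,10,8,13,14,15]
11=11: mid=4
10<11: swap(3,4), lo=4 mid=5 ⇒ [3,6,5,10,11,8,13,14,15]
8<11: swap(4,5), lo=5 mid=6 ⇒ [3,6,5,10,8,11,13,14,15]
done. lo=5 hi=5; nums=[3,6,5,10,8,11,13,14,15]

(5, 5)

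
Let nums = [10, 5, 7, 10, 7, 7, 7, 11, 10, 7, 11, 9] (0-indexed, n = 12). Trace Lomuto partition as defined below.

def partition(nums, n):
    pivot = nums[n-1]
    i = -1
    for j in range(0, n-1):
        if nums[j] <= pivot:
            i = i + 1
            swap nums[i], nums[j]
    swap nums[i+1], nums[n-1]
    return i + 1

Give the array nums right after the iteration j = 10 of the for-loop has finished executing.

[5, 7, 7, 7, 7, 7, 10, 11, 10, 10, 11, 9]

pivot=9, i=-1
j=0: 10>9, skip
j=1: 5≤9, i=0, swap(0,1) ⇒ [5, 10, 7, 10, 7, 7, 7, 11, 10, 7, 11, 9]
j=2: 7≤9, i=1, swap(1,2) ⇒ [5, 7, 10, 10, 7, 7, 7, 11, 10, 7, 11, 9]
j=3: 10>9, skip
j=4: 7≤9, i=2, swap(2,4) ⇒ [5, 7, 7, 10, 10, 7, 7, 11, 10, 7, 11, 9]
j=5: 7≤9, i=3, swap(3,5) ⇒ [5, 7, 7, 7, 10, 10, 7, 11, 10, 7, 11, 9]
j=6: 7≤9, i=4, swap(4,6) ⇒ [5, 7, 7, 7, 7, 10, 10, 11, 10, 7, 11, 9]
j=7: 11>9, skip
j=8: 10>9, skip
j=9: 7≤9, i=5, swap(5,9) ⇒ [5, 7, 7, 7, 7, 7, 10, 11, 10, 10, 11, 9]
j=10: 11>9, skip
(after j=10) nums = [5, 7, 7, 7, 7, 7, 10, 11, 10, 10, 11, 9]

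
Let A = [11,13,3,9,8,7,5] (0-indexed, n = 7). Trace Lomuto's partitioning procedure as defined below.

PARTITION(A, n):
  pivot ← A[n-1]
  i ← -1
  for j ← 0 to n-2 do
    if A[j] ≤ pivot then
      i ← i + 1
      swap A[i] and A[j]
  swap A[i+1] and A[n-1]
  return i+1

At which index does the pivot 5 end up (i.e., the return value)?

pivot = A[6] = 5; i = -1
j=0: A[0]=11 > 5 → no swap
j=1: A[1]=13 > 5 → no swap
j=2: A[2]=3 ≤ 5 → i=0, swap A[0],A[2] → [3,13,11,9,8,7,5]
j=3: A[3]=9 > 5 → no swap
j=4: A[4]=8 > 5 → no swap
j=5: A[5]=7 > 5 → no swap
final swap A[1],A[6] → [3,5,11,9,8,7,13]; return 1

1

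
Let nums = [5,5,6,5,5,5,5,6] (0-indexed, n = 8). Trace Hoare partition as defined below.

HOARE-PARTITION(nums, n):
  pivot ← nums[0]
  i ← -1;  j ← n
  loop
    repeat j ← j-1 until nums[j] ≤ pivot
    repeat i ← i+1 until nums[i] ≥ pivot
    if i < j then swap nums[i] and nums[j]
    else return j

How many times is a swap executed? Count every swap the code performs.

pivot = nums[0] = 5; i = -1, j = 8
j→6 (nums[6]=5≤5), i→0 (nums[0]=5≥5); i<j, swap → [5,5,6,5,5,5,5,6]
j→5 (nums[5]=5≤5), i→1 (nums[1]=5≥5); i<j, swap → [5,5,6,5,5,5,5,6]
j→4 (nums[4]=5≤5), i→2 (nums[2]=6≥5); i<j, swap → [5,5,5,5,6,5,5,6]
j→3, i→3; i≥j, return j=3. nums = [5,5,5,5,6,5,5,6]

3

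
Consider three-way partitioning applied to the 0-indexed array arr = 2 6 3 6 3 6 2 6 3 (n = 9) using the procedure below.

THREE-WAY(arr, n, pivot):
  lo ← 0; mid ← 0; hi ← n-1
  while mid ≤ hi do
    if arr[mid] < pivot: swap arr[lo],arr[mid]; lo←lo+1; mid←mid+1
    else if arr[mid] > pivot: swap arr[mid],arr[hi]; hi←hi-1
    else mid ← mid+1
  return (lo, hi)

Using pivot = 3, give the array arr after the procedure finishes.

pivot = 3; lo=0, mid=0, hi=8
arr[mid]=2<3: swap arr[0],arr[0]; lo=1,mid=1 → 2 6 3 6 3 6 2 6 3
arr[mid]=6>3: swap arr[1],arr[8]; hi=7 → 2 3 3 6 3 6 2 6 6
arr[mid]=3=3: mid=2
arr[mid]=3=3: mid=3
arr[mid]=6>3: swap arr[3],arr[7]; hi=6 → 2 3 3 6 3 6 2 6 6
arr[mid]=6>3: swap arr[3],arr[6]; hi=5 → 2 3 3 2 3 6 6 6 6
arr[mid]=2<3: swap arr[1],arr[3]; lo=2,mid=4 → 2 2 3 3 3 6 6 6 6
arr[mid]=3=3: mid=5
arr[mid]=6>3: swap arr[5],arr[5]; hi=4 → 2 2 3 3 3 6 6 6 6
end: lo=2, hi=4; arr = 2 2 3 3 3 6 6 6 6

2 2 3 3 3 6 6 6 6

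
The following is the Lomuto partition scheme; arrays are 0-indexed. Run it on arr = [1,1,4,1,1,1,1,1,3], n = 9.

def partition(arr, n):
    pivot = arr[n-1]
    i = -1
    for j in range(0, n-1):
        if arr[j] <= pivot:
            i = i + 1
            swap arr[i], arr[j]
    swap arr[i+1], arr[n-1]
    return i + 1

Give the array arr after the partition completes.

pivot = arr[8] = 3; i = -1
j=0: arr[0]=1 ≤ 3 → i=0, swap arr[0],arr[0] (no change) → [1,1,4,1,1,1,1,1,3]
j=1: arr[1]=1 ≤ 3 → i=1, swap arr[1],arr[1] (no change) → [1,1,4,1,1,1,1,1,3]
j=2: arr[2]=4 > 3 → no swap
j=3: arr[3]=1 ≤ 3 → i=2, swap arr[2],arr[3] → [1,1,1,4,1,1,1,1,3]
j=4: arr[4]=1 ≤ 3 → i=3, swap arr[3],arr[4] → [1,1,1,1,4,1,1,1,3]
j=5: arr[5]=1 ≤ 3 → i=4, swap arr[4],arr[5] → [1,1,1,1,1,4,1,1,3]
j=6: arr[6]=1 ≤ 3 → i=5, swap arr[5],arr[6] → [1,1,1,1,1,1,4,1,3]
j=7: arr[7]=1 ≤ 3 → i=6, swap arr[6],arr[7] → [1,1,1,1,1,1,1,4,3]
final swap arr[7],arr[8] → [1,1,1,1,1,1,1,3,4]; return 7

[1,1,1,1,1,1,1,3,4]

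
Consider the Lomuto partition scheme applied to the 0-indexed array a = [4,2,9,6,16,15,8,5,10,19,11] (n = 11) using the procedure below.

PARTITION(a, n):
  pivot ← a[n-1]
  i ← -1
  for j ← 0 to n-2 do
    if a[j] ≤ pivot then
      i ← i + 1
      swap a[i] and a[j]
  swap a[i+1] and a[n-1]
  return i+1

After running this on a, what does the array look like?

pivot = a[10] = 11; i = -1
j=0: a[0]=4 ≤ 11 → i=0, swap a[0],a[0] (no change) → [4,2,9,6,16,15,8,5,10,19,11]
j=1: a[1]=2 ≤ 11 → i=1, swap a[1],a[1] (no change) → [4,2,9,6,16,15,8,5,10,19,11]
j=2: a[2]=9 ≤ 11 → i=2, swap a[2],a[2] (no change) → [4,2,9,6,16,15,8,5,10,19,11]
j=3: a[3]=6 ≤ 11 → i=3, swap a[3],a[3] (no change) → [4,2,9,6,16,15,8,5,10,19,11]
j=4: a[4]=16 > 11 → no swap
j=5: a[5]=15 > 11 → no swap
j=6: a[6]=8 ≤ 11 → i=4, swap a[4],a[6] → [4,2,9,6,8,15,16,5,10,19,11]
j=7: a[7]=5 ≤ 11 → i=5, swap a[5],a[7] → [4,2,9,6,8,5,16,15,10,19,11]
j=8: a[8]=10 ≤ 11 → i=6, swap a[6],a[8] → [4,2,9,6,8,5,10,15,16,19,11]
j=9: a[9]=19 > 11 → no swap
final swap a[7],a[10] → [4,2,9,6,8,5,10,11,16,19,15]; return 7

[4,2,9,6,8,5,10,11,16,19,15]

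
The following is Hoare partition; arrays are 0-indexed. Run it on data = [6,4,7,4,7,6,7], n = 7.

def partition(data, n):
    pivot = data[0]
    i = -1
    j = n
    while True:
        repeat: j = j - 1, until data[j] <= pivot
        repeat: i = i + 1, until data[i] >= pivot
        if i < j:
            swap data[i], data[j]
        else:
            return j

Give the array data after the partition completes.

pivot = data[0] = 6; i = -1, j = 7
j→5 (data[5]=6≤6), i→0 (data[0]=6≥6); i<j, swap → [6,4,7,4,7,6,7]
j→3 (data[3]=4≤6), i→2 (data[2]=7≥6); i<j, swap → [6,4,4,7,7,6,7]
j→2, i→3; i≥j, return j=2. data = [6,4,4,7,7,6,7]

[6,4,4,7,7,6,7]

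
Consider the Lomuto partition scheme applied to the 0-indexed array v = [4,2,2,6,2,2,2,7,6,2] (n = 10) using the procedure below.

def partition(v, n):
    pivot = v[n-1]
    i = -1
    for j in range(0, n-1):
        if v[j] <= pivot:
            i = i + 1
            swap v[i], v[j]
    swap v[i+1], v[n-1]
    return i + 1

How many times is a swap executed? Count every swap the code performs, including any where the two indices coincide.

pivot=2, i=-1
j=0: 4>2, skip
j=1: 2≤2, i=0, swap(0,1) ⇒ [2,4,2,6,2,2,2,7,6,2]
j=2: 2≤2, i=1, swap(1,2) ⇒ [2,2,4,6,2,2,2,7,6,2]
j=3: 6>2, skip
j=4: 2≤2, i=2, swap(2,4) ⇒ [2,2,2,6,4,2,2,7,6,2]
j=5: 2≤2, i=3, swap(3,5) ⇒ [2,2,2,2,4,6,2,7,6,2]
j=6: 2≤2, i=4, swap(4,6) ⇒ [2,2,2,2,2,6,4,7,6,2]
j=7: 7>2, skip
j=8: 6>2, skip
swap(5,9) ⇒ [2,2,2,2,2,2,4,7,6,6]; return 5

6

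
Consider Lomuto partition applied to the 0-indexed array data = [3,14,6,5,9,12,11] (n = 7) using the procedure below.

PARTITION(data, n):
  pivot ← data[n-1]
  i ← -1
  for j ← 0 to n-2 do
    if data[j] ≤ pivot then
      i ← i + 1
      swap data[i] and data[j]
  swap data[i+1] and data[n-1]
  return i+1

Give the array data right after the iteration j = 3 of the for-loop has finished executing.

[3,6,5,14,9,12,11]

pivot=11, i=-1
j=0: 3≤11, i=0, swap(0,0) ⇒ [3,14,6,5,9,12,11]
j=1: 14>11, skip
j=2: 6≤11, i=1, swap(1,2) ⇒ [3,6,14,5,9,12,11]
j=3: 5≤11, i=2, swap(2,3) ⇒ [3,6,5,14,9,12,11]
(after j=3) data = [3,6,5,14,9,12,11]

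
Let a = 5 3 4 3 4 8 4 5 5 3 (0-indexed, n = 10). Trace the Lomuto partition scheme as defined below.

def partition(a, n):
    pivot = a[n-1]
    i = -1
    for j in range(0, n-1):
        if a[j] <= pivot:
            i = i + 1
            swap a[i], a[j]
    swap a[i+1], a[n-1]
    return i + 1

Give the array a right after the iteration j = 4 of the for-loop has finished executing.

3 3 4 5 4 8 4 5 5 3

pivot=3, i=-1
j=0: 5>3, skip
j=1: 3≤3, i=0, swap(0,1) ⇒ 3 5 4 3 4 8 4 5 5 3
j=2: 4>3, skip
j=3: 3≤3, i=1, swap(1,3) ⇒ 3 3 4 5 4 8 4 5 5 3
j=4: 4>3, skip
(after j=4) a = 3 3 4 5 4 8 4 5 5 3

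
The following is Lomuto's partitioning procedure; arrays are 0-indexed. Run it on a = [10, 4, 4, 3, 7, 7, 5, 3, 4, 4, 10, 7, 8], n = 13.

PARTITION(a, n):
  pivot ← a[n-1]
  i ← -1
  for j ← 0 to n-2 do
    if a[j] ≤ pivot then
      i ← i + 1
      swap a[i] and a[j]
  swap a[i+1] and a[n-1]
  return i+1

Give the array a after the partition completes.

[4, 4, 3, 7, 7, 5, 3, 4, 4, 7, 8, 10, 10]

pivot = a[12] = 8; i = -1
j=0: a[0]=10 > 8 → no swap
j=1: a[1]=4 ≤ 8 → i=0, swap a[0],a[1] → [4, 10, 4, 3, 7, 7, 5, 3, 4, 4, 10, 7, 8]
j=2: a[2]=4 ≤ 8 → i=1, swap a[1],a[2] → [4, 4, 10, 3, 7, 7, 5, 3, 4, 4, 10, 7, 8]
j=3: a[3]=3 ≤ 8 → i=2, swap a[2],a[3] → [4, 4, 3, 10, 7, 7, 5, 3, 4, 4, 10, 7, 8]
j=4: a[4]=7 ≤ 8 → i=3, swap a[3],a[4] → [4, 4, 3, 7, 10, 7, 5, 3, 4, 4, 10, 7, 8]
j=5: a[5]=7 ≤ 8 → i=4, swap a[4],a[5] → [4, 4, 3, 7, 7, 10, 5, 3, 4, 4, 10, 7, 8]
j=6: a[6]=5 ≤ 8 → i=5, swap a[5],a[6] → [4, 4, 3, 7, 7, 5, 10, 3, 4, 4, 10, 7, 8]
j=7: a[7]=3 ≤ 8 → i=6, swap a[6],a[7] → [4, 4, 3, 7, 7, 5, 3, 10, 4, 4, 10, 7, 8]
j=8: a[8]=4 ≤ 8 → i=7, swap a[7],a[8] → [4, 4, 3, 7, 7, 5, 3, 4, 10, 4, 10, 7, 8]
j=9: a[9]=4 ≤ 8 → i=8, swap a[8],a[9] → [4, 4, 3, 7, 7, 5, 3, 4, 4, 10, 10, 7, 8]
j=10: a[10]=10 > 8 → no swap
j=11: a[11]=7 ≤ 8 → i=9, swap a[9],a[11] → [4, 4, 3, 7, 7, 5, 3, 4, 4, 7, 10, 10, 8]
final swap a[10],a[12] → [4, 4, 3, 7, 7, 5, 3, 4, 4, 7, 8, 10, 10]; return 10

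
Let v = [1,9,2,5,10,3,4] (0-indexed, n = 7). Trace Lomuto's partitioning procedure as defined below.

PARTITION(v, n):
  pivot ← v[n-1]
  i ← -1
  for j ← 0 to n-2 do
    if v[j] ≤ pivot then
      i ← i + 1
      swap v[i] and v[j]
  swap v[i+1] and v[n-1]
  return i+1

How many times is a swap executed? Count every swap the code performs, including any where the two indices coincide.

4

pivot = v[6] = 4; i = -1
j=0: v[0]=1 ≤ 4 → i=0, swap v[0],v[0] (no change) → [1,9,2,5,10,3,4]
j=1: v[1]=9 > 4 → no swap
j=2: v[2]=2 ≤ 4 → i=1, swap v[1],v[2] → [1,2,9,5,10,3,4]
j=3: v[3]=5 > 4 → no swap
j=4: v[4]=10 > 4 → no swap
j=5: v[5]=3 ≤ 4 → i=2, swap v[2],v[5] → [1,2,3,5,10,9,4]
final swap v[3],v[6] → [1,2,3,4,10,9,5]; return 3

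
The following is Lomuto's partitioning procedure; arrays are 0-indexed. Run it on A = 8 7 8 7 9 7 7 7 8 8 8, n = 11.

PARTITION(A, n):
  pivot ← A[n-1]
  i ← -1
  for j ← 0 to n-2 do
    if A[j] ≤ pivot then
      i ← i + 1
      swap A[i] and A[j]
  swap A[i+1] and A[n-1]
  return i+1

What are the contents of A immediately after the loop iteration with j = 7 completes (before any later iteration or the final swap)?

8 7 8 7 7 7 7 9 8 8 8

pivot=8, i=-1
j=0: 8≤8, i=0, swap(0,0) ⇒ 8 7 8 7 9 7 7 7 8 8 8
j=1: 7≤8, i=1, swap(1,1) ⇒ 8 7 8 7 9 7 7 7 8 8 8
j=2: 8≤8, i=2, swap(2,2) ⇒ 8 7 8 7 9 7 7 7 8 8 8
j=3: 7≤8, i=3, swap(3,3) ⇒ 8 7 8 7 9 7 7 7 8 8 8
j=4: 9>8, skip
j=5: 7≤8, i=4, swap(4,5) ⇒ 8 7 8 7 7 9 7 7 8 8 8
j=6: 7≤8, i=5, swap(5,6) ⇒ 8 7 8 7 7 7 9 7 8 8 8
j=7: 7≤8, i=6, swap(6,7) ⇒ 8 7 8 7 7 7 7 9 8 8 8
(after j=7) A = 8 7 8 7 7 7 7 9 8 8 8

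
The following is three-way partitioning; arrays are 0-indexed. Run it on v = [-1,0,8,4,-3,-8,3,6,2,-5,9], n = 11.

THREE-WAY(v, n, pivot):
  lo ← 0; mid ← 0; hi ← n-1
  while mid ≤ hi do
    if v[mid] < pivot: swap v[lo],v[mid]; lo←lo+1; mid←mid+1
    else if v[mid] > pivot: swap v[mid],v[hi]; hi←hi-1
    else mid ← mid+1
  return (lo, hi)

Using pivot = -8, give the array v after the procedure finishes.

lo=0 mid=0 hi=10
-1>-8: swap(0,10), hi=9 ⇒ [9,0,8,4,-3,-8,3,6,2,-5,-1]
9>-8: swap(0,9), hi=8 ⇒ [-5,0,8,4,-3,-8,3,6,2,9,-1]
-5>-8: swap(0,8), hi=7 ⇒ [2,0,8,4,-3,-8,3,6,-5,9,-1]
2>-8: swap(0,7), hi=6 ⇒ [6,0,8,4,-3,-8,3,2,-5,9,-1]
6>-8: swap(0,6), hi=5 ⇒ [3,0,8,4,-3,-8,6,2,-5,9,-1]
3>-8: swap(0,5), hi=4 ⇒ [-8,0,8,4,-3,3,6,2,-5,9,-1]
-8=-8: mid=1
0>-8: swap(1,4), hi=3 ⇒ [-8,-3,8,4,0,3,6,2,-5,9,-1]
-3>-8: swap(1,3), hi=2 ⇒ [-8,4,8,-3,0,3,6,2,-5,9,-1]
4>-8: swap(1,2), hi=1 ⇒ [-8,8,4,-3,0,3,6,2,-5,9,-1]
8>-8: swap(1,1), hi=0 ⇒ [-8,8,4,-3,0,3,6,2,-5,9,-1]
done. lo=0 hi=0; v=[-8,8,4,-3,0,3,6,2,-5,9,-1]

[-8,8,4,-3,0,3,6,2,-5,9,-1]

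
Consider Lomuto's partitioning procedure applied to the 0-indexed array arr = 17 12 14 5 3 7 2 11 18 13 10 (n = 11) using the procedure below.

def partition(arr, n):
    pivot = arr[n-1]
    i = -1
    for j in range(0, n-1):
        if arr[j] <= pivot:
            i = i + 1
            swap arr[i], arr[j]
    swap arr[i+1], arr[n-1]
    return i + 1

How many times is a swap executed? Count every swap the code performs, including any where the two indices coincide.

5

pivot=10, i=-1
j=0: 17>10, skip
j=1: 12>10, skip
j=2: 14>10, skip
j=3: 5≤10, i=0, swap(0,3) ⇒ 5 12 14 17 3 7 2 11 18 13 10
j=4: 3≤10, i=1, swap(1,4) ⇒ 5 3 14 17 12 7 2 11 18 13 10
j=5: 7≤10, i=2, swap(2,5) ⇒ 5 3 7 17 12 14 2 11 18 13 10
j=6: 2≤10, i=3, swap(3,6) ⇒ 5 3 7 2 12 14 17 11 18 13 10
j=7: 11>10, skip
j=8: 18>10, skip
j=9: 13>10, skip
swap(4,10) ⇒ 5 3 7 2 10 14 17 11 18 13 12; return 4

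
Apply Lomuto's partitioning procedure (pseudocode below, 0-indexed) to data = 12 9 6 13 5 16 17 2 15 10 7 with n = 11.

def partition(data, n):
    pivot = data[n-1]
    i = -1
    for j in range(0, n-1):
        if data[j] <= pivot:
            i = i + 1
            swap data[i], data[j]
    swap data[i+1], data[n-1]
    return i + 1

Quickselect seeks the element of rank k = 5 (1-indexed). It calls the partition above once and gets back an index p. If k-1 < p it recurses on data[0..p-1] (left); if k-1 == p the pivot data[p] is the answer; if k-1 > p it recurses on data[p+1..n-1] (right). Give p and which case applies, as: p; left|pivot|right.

pivot = data[10] = 7; i = -1
j=0: data[0]=12 > 7 → no swap
j=1: data[1]=9 > 7 → no swap
j=2: data[2]=6 ≤ 7 → i=0, swap data[0],data[2] → 6 9 12 13 5 16 17 2 15 10 7
j=3: data[3]=13 > 7 → no swap
j=4: data[4]=5 ≤ 7 → i=1, swap data[1],data[4] → 6 5 12 13 9 16 17 2 15 10 7
j=5: data[5]=16 > 7 → no swap
j=6: data[6]=17 > 7 → no swap
j=7: data[7]=2 ≤ 7 → i=2, swap data[2],data[7] → 6 5 2 13 9 16 17 12 15 10 7
j=8: data[8]=15 > 7 → no swap
j=9: data[9]=10 > 7 → no swap
final swap data[3],data[10] → 6 5 2 7 9 16 17 12 15 10 13; return 3
p = 3; k-1 = 4 > 3 ⇒ right

3; right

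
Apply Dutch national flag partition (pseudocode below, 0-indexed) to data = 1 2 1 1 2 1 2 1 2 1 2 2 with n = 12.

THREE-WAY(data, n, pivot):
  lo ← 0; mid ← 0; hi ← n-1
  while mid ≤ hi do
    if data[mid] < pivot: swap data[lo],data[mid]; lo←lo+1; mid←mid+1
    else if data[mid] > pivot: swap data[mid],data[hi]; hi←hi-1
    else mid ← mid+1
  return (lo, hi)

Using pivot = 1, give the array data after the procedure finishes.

lo=0 mid=0 hi=11
1=1: mid=1
2>1: swap(1,11), hi=10 ⇒ 1 2 1 1 2 1 2 1 2 1 2 2
2>1: swap(1,10), hi=9 ⇒ 1 2 1 1 2 1 2 1 2 1 2 2
2>1: swap(1,9), hi=8 ⇒ 1 1 1 1 2 1 2 1 2 2 2 2
1=1: mid=2
1=1: mid=3
1=1: mid=4
2>1: swap(4,8), hi=7 ⇒ 1 1 1 1 2 1 2 1 2 2 2 2
2>1: swap(4,7), hi=6 ⇒ 1 1 1 1 1 1 2 2 2 2 2 2
1=1: mid=5
1=1: mid=6
2>1: swap(6,6), hi=5 ⇒ 1 1 1 1 1 1 2 2 2 2 2 2
done. lo=0 hi=5; data=1 1 1 1 1 1 2 2 2 2 2 2

1 1 1 1 1 1 2 2 2 2 2 2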